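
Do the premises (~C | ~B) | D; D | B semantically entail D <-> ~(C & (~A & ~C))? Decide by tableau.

Initial set: {((~C | ~B) | D); (D | B); ~(D <-> ~(C & (~A & ~C)))}.
((~C | ~B) | D): β-rule — branch into (~C | ~B)  //  D.
  branch 1 (add (~C | ~B)):
    (D | B): β-rule — branch into D  //  B.
      branch 1.1 (add D):
        ~(D <-> ~(C & (~A & ~C))): β-rule — branch into D, ~~(C & (~A & ~C))  //  ~D, ~(C & (~A & ~C)).
          branch 1.1.1 (add D, ~~(C & (~A & ~C))):
            ~~(C & (~A & ~C)): α-rule — add C, (~A & ~C).
            (~A & ~C): α-rule — add ~A, ~C.
            × closes — contains both C and ~C.
          branch 1.1.2 (add ~D, ~(C & (~A & ~C))):
            × closes — contains both D and ~D.
      branch 1.2 (add B):
        ~(D <-> ~(C & (~A & ~C))): β-rule — branch into D, ~~(C & (~A & ~C))  //  ~D, ~(C & (~A & ~C)).
          branch 1.2.1 (add D, ~~(C & (~A & ~C))):
            ~~(C & (~A & ~C)): α-rule — add C, (~A & ~C).
            (~A & ~C): α-rule — add ~A, ~C.
            × closes — contains both C and ~C.
          branch 1.2.2 (add ~D, ~(C & (~A & ~C))):
            (~C | ~B): β-rule — branch into ~C  //  ~B.
              branch 1.2.2.1 (add ~C):
                ~(C & (~A & ~C)): β-rule — branch into ~C  //  ~(~A & ~C).
                  branch 1.2.2.1.1 (add ~C):
                    ○ open, literals {B=true, C=false, D=false}.
                  branch 1.2.2.1.2 (add ~(~A & ~C)):
                    ~(~A & ~C): β-rule — branch into ~~A  //  ~~C.
                      branch 1.2.2.1.2.1 (add ~~A):
                        ○ open, literals {A=true, B=true, C=false, D=false}.
                      branch 1.2.2.1.2.2 (add ~~C):
                        × closes — contains both C and ~C.
              branch 1.2.2.2 (add ~B):
                × closes — contains both B and ~B.
  branch 2 (add D):
    (D | B): β-rule — branch into D  //  B.
      branch 2.1 (add D):
        ~(D <-> ~(C & (~A & ~C))): β-rule — branch into D, ~~(C & (~A & ~C))  //  ~D, ~(C & (~A & ~C)).
          branch 2.1.1 (add D, ~~(C & (~A & ~C))):
            ~~(C & (~A & ~C)): α-rule — add C, (~A & ~C).
            (~A & ~C): α-rule — add ~A, ~C.
            × closes — contains both C and ~C.
          branch 2.1.2 (add ~D, ~(C & (~A & ~C))):
            × closes — contains both D and ~D.
      branch 2.2 (add B):
        ~(D <-> ~(C & (~A & ~C))): β-rule — branch into D, ~~(C & (~A & ~C))  //  ~D, ~(C & (~A & ~C)).
          branch 2.2.1 (add D, ~~(C & (~A & ~C))):
            ~~(C & (~A & ~C)): α-rule — add C, (~A & ~C).
            (~A & ~C): α-rule — add ~A, ~C.
            × closes — contains both C and ~C.
          branch 2.2.2 (add ~D, ~(C & (~A & ~C))):
            × closes — contains both D and ~D.
9 branches closed, 2 open.
An open branch gives a countermodel: B=true, C=false, D=false (unmentioned atoms arbitrary); the premises hold there but the conclusion fails.

No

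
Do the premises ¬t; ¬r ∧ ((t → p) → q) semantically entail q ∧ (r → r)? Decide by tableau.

Yes

Initial set: {T ¬t; T (¬r ∧ ((t → p) → q)); F (q ∧ (r → r))}.
T (¬r ∧ ((t → p) → q)): α-rule — add T ¬r, T ((t → p) → q).
F (q ∧ (r → r)): β-rule — branch into F q  //  F (r → r).
  branch 1 (add F q):
    T ((t → p) → q): β-rule — branch into F (t → p)  //  T q.
      branch 1.1 (add F (t → p)):
        F (t → p): α-rule — add T t, F p.
        × closes — contains both t and ¬t.
      branch 1.2 (add T q):
        × closes — contains both q and ¬q.
  branch 2 (add F (r → r)):
    F (r → r): α-rule — add T r, F r.
    × closes — contains both r and ¬r.
All 3 branches close.
Every branch closed, so the premises entail the conclusion.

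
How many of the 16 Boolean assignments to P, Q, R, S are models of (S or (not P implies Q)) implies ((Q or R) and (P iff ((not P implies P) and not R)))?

9

Initial set: {T ((S or (not P implies Q)) implies ((Q or R) and (P iff ((not P implies P) and not R))))}.
T ((S or (not P implies Q)) implies ((Q or R) and (P iff ((not P implies P) and not R)))): β-rule — branch into F (S or (not P implies Q))  //  T ((Q or R) and (P iff ((not P implies P) and not R))).
  branch 1 (add F (S or (not P implies Q))):
    F (S or (not P implies Q)): α-rule — add F S, F (not P implies Q).
    F (not P implies Q): α-rule — add T not P, F Q.
    ○ open, literals {P=false, Q=false, S=false}.
  branch 2 (add T ((Q or R) and (P iff ((not P implies P) and not R)))):
    T ((Q or R) and (P iff ((not P implies P) and not R))): α-rule — add T (Q or R), T (P iff ((not P implies P) and not R)).
    T (Q or R): β-rule — branch into T Q  //  T R.
      branch 2.1 (add T Q):
        T (P iff ((not P implies P) and not R)): β-rule — branch into T P, T ((not P implies P) and not R)  //  F P, F ((not P implies P) and not R).
          branch 2.1.1 (add T P, T ((not P implies P) and not R)):
            T ((not P implies P) and not R): α-rule — add T (not P implies P), T not R.
            T (not P implies P): β-rule — branch into F not P  //  T P.
              branch 2.1.1.1 (add F not P):
                ○ open, literals {P=true, Q=true, R=false}.
              branch 2.1.1.2 (add T P):
                ○ open, literals {P=true, Q=true, R=false}.
          branch 2.1.2 (add F P, F ((not P implies P) and not R)):
            F ((not P implies P) and not R): β-rule — branch into F (not P implies P)  //  F not R.
              branch 2.1.2.1 (add F (not P implies P)):
                F (not P implies P): α-rule — add T not P, F P.
                ○ open, literals {P=false, Q=true}.
              branch 2.1.2.2 (add F not R):
                ○ open, literals {P=false, Q=true, R=true}.
      branch 2.2 (add T R):
        T (P iff ((not P implies P) and not R)): β-rule — branch into T P, T ((not P implies P) and not R)  //  F P, F ((not P implies P) and not R).
          branch 2.2.1 (add T P, T ((not P implies P) and not R)):
            T ((not P implies P) and not R): α-rule — add T (not P implies P), T not R.
            × closes — contains both R and not R.
          branch 2.2.2 (add F P, F ((not P implies P) and not R)):
            F ((not P implies P) and not R): β-rule — branch into F (not P implies P)  //  F not R.
              branch 2.2.2.1 (add F (not P implies P)):
                F (not P implies P): α-rule — add T not P, F P.
                ○ open, literals {P=false, R=true}.
              branch 2.2.2.2 (add F not R):
                ○ open, literals {P=false, R=true}.
1 branch closed, 7 open.
Each open branch fixes some atoms; the unmentioned ones are free. Counting distinct full assignments: branch {P=false, Q=false, S=false} (R) contributes 2 new; branch {P=true, Q=true, R=false} (S) contributes 2 new; branch {P=true, Q=true, R=false} (S) contributes 0 new; branch {P=false, Q=true} (R, S) contributes 4 new; branch {P=false, Q=true, R=true} (S) contributes 0 new; branch {P=false, R=true} (Q, S) contributes 1 new; branch {P=false, R=true} (Q, S) contributes 0 new. Total: 9.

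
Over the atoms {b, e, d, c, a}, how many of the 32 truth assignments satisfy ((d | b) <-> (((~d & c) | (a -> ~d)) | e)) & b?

14

Initial set: {(((d | b) <-> (((~d & c) | (a -> ~d)) | e)) & b)}.
(((d | b) <-> (((~d & c) | (a -> ~d)) | e)) & b): α-rule — add ((d | b) <-> (((~d & c) | (a -> ~d)) | e)), b.
((d | b) <-> (((~d & c) | (a -> ~d)) | e)): β-rule — branch into (d | b), (((~d & c) | (a -> ~d)) | e)  //  ~(d | b), ~(((~d & c) | (a -> ~d)) | e).
  branch 1 (add (d | b), (((~d & c) | (a -> ~d)) | e)):
    (d | b): β-rule — branch into d  //  b.
      branch 1.1 (add d):
        (((~d & c) | (a -> ~d)) | e): β-rule — branch into ((~d & c) | (a -> ~d))  //  e.
          branch 1.1.1 (add ((~d & c) | (a -> ~d))):
            ((~d & c) | (a -> ~d)): β-rule — branch into (~d & c)  //  (a -> ~d).
              branch 1.1.1.1 (add (~d & c)):
                (~d & c): α-rule — add ~d, c.
                × closes — contains both d and ~d.
              branch 1.1.1.2 (add (a -> ~d)):
                (a -> ~d): β-rule — branch into ~a  //  ~d.
                  branch 1.1.1.2.1 (add ~a):
                    ○ open, literals {a=0, b=1, d=1}.
                  branch 1.1.1.2.2 (add ~d):
                    × closes — contains both d and ~d.
          branch 1.1.2 (add e):
            ○ open, literals {b=1, d=1, e=1}.
      branch 1.2 (add b):
        (((~d & c) | (a -> ~d)) | e): β-rule — branch into ((~d & c) | (a -> ~d))  //  e.
          branch 1.2.1 (add ((~d & c) | (a -> ~d))):
            ((~d & c) | (a -> ~d)): β-rule — branch into (~d & c)  //  (a -> ~d).
              branch 1.2.1.1 (add (~d & c)):
                (~d & c): α-rule — add ~d, c.
                ○ open, literals {b=1, c=1, d=0}.
              branch 1.2.1.2 (add (a -> ~d)):
                (a -> ~d): β-rule — branch into ~a  //  ~d.
                  branch 1.2.1.2.1 (add ~a):
                    ○ open, literals {a=0, b=1}.
                  branch 1.2.1.2.2 (add ~d):
                    ○ open, literals {b=1, d=0}.
          branch 1.2.2 (add e):
            ○ open, literals {b=1, e=1}.
  branch 2 (add ~(d | b), ~(((~d & c) | (a -> ~d)) | e)):
    ~(d | b): α-rule — add ~d, ~b.
    × closes — contains both b and ~b.
3 branches closed, 6 open.
Each open branch fixes some atoms; the unmentioned ones are free. Counting distinct full assignments: branch {a=0, b=1, d=1} (e, c) contributes 4 new; branch {b=1, d=1, e=1} (c, a) contributes 2 new; branch {b=1, c=1, d=0} (e, a) contributes 4 new; branch {a=0, b=1} (e, d, c) contributes 2 new; branch {b=1, d=0} (e, c, a) contributes 2 new; branch {b=1, e=1} (d, c, a) contributes 0 new. Total: 14.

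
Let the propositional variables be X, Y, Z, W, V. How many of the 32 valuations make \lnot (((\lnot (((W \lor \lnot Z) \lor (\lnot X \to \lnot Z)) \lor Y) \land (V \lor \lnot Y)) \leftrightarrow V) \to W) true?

8

Initial set: {\lnot (((\lnot (((W \lor \lnot Z) \lor (\lnot X \to \lnot Z)) \lor Y) \land (V \lor \lnot Y)) \leftrightarrow V) \to W)}.
\lnot (((\lnot (((W \lor \lnot Z) \lor (\lnot X \to \lnot Z)) \lor Y) \land (V \lor \lnot Y)) \leftrightarrow V) \to W): α-rule — add ((\lnot (((W \lor \lnot Z) \lor (\lnot X \to \lnot Z)) \lor Y) \land (V \lor \lnot Y)) \leftrightarrow V), \lnot W.
((\lnot (((W \lor \lnot Z) \lor (\lnot X \to \lnot Z)) \lor Y) \land (V \lor \lnot Y)) \leftrightarrow V): β-rule — branch into (\lnot (((W \lor \lnot Z) \lor (\lnot X \to \lnot Z)) \lor Y) \land (V \lor \lnot Y)), V  //  \lnot (\lnot (((W \lor \lnot Z) \lor (\lnot X \to \lnot Z)) \lor Y) \land (V \lor \lnot Y)), \lnot V.
  branch 1 (add (\lnot (((W \lor \lnot Z) \lor (\lnot X \to \lnot Z)) \lor Y) \land (V \lor \lnot Y)), V):
    (\lnot (((W \lor \lnot Z) \lor (\lnot X \to \lnot Z)) \lor Y) \land (V \lor \lnot Y)): α-rule — add \lnot (((W \lor \lnot Z) \lor (\lnot X \to \lnot Z)) \lor Y), (V \lor \lnot Y).
    \lnot (((W \lor \lnot Z) \lor (\lnot X \to \lnot Z)) \lor Y): α-rule — add \lnot ((W \lor \lnot Z) \lor (\lnot X \to \lnot Z)), \lnot Y.
    \lnot ((W \lor \lnot Z) \lor (\lnot X \to \lnot Z)): α-rule — add \lnot (W \lor \lnot Z), \lnot (\lnot X \to \lnot Z).
    \lnot (W \lor \lnot Z): α-rule — add \lnot W, \lnot \lnot Z.
    \lnot (\lnot X \to \lnot Z): α-rule — add \lnot X, \lnot \lnot Z.
    (V \lor \lnot Y): β-rule — branch into V  //  \lnot Y.
      branch 1.1 (add V):
        ○ open, literals {V=T, W=F, X=F, Y=F, Z=T}.
      branch 1.2 (add \lnot Y):
        ○ open, literals {V=T, W=F, X=F, Y=F, Z=T}.
  branch 2 (add \lnot (\lnot (((W \lor \lnot Z) \lor (\lnot X \to \lnot Z)) \lor Y) \land (V \lor \lnot Y)), \lnot V):
    \lnot (\lnot (((W \lor \lnot Z) \lor (\lnot X \to \lnot Z)) \lor Y) \land (V \lor \lnot Y)): β-rule — branch into \lnot \lnot (((W \lor \lnot Z) \lor (\lnot X \to \lnot Z)) \lor Y)  //  \lnot (V \lor \lnot Y).
      branch 2.1 (add \lnot \lnot (((W \lor \lnot Z) \lor (\lnot X \to \lnot Z)) \lor Y)):
        \lnot \lnot (((W \lor \lnot Z) \lor (\lnot X \to \lnot Z)) \lor Y): β-rule — branch into ((W \lor \lnot Z) \lor (\lnot X \to \lnot Z))  //  Y.
          branch 2.1.1 (add ((W \lor \lnot Z) \lor (\lnot X \to \lnot Z))):
            ((W \lor \lnot Z) \lor (\lnot X \to \lnot Z)): β-rule — branch into (W \lor \lnot Z)  //  (\lnot X \to \lnot Z).
              branch 2.1.1.1 (add (W \lor \lnot Z)):
                (W \lor \lnot Z): β-rule — branch into W  //  \lnot Z.
                  branch 2.1.1.1.1 (add W):
                    × closes — contains both W and \lnot W.
                  branch 2.1.1.1.2 (add \lnot Z):
                    ○ open, literals {V=F, W=F, Z=F}.
              branch 2.1.1.2 (add (\lnot X \to \lnot Z)):
                (\lnot X \to \lnot Z): β-rule — branch into \lnot \lnot X  //  \lnot Z.
                  branch 2.1.1.2.1 (add \lnot \lnot X):
                    ○ open, literals {V=F, W=F, X=T}.
                  branch 2.1.1.2.2 (add \lnot Z):
                    ○ open, literals {V=F, W=F, Z=F}.
          branch 2.1.2 (add Y):
            ○ open, literals {V=F, W=F, Y=T}.
      branch 2.2 (add \lnot (V \lor \lnot Y)):
        \lnot (V \lor \lnot Y): α-rule — add \lnot V, \lnot \lnot Y.
        ○ open, literals {V=F, W=F, Y=T}.
1 branch closed, 7 open.
Each open branch fixes some atoms; the unmentioned ones are free. Counting distinct full assignments: branch {V=T, W=F, X=F, Y=F, Z=T} (none free) contributes 1 new; branch {V=T, W=F, X=F, Y=F, Z=T} (none free) contributes 0 new; branch {V=F, W=F, Z=F} (X, Y) contributes 4 new; branch {V=F, W=F, X=T} (Y, Z) contributes 2 new; branch {V=F, W=F, Z=F} (X, Y) contributes 0 new; branch {V=F, W=F, Y=T} (X, Z) contributes 1 new; branch {V=F, W=F, Y=T} (X, Z) contributes 0 new. Total: 8.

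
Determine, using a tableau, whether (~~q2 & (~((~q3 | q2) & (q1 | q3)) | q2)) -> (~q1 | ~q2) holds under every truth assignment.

Assume the negation and expand:
Initial set: {~((~~q2 & (~((~q3 | q2) & (q1 | q3)) | q2)) -> (~q1 | ~q2))}.
~((~~q2 & (~((~q3 | q2) & (q1 | q3)) | q2)) -> (~q1 | ~q2)): α-rule — add (~~q2 & (~((~q3 | q2) & (q1 | q3)) | q2)), ~(~q1 | ~q2).
(~~q2 & (~((~q3 | q2) & (q1 | q3)) | q2)): α-rule — add ~~q2, (~((~q3 | q2) & (q1 | q3)) | q2).
~(~q1 | ~q2): α-rule — add ~~q1, ~~q2.
~~q2: drop double negation, giving q2.
(~((~q3 | q2) & (q1 | q3)) | q2): β-rule — branch into ~((~q3 | q2) & (q1 | q3))  //  q2.
  branch 1 (add ~((~q3 | q2) & (q1 | q3))):
    ~((~q3 | q2) & (q1 | q3)): β-rule — branch into ~(~q3 | q2)  //  ~(q1 | q3).
      branch 1.1 (add ~(~q3 | q2)):
        ~(~q3 | q2): α-rule — add ~~q3, ~q2.
        × closes — contains both q2 and ~q2.
      branch 1.2 (add ~(q1 | q3)):
        ~(q1 | q3): α-rule — add ~q1, ~q3.
        × closes — contains both q1 and ~q1.
  branch 2 (add q2):
    ○ open, literals {q1=true, q2=true}.
2 branches closed, 1 open.
An open branch gives a countermodel: q1=true, q2=true (unmentioned atoms arbitrary); under it the original formula is false.

Not valid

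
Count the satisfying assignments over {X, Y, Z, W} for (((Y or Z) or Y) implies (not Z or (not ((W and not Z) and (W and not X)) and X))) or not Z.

Initial set: {((((Y or Z) or Y) implies (not Z or (not ((W and not Z) and (W and not X)) and X))) or not Z)}.
((((Y or Z) or Y) implies (not Z or (not ((W and not Z) and (W and not X)) and X))) or not Z): β-rule — branch into (((Y or Z) or Y) implies (not Z or (not ((W and not Z) and (W and not X)) and X)))  //  not Z.
  branch 1 (add (((Y or Z) or Y) implies (not Z or (not ((W and not Z) and (W and not X)) and X)))):
    (((Y or Z) or Y) implies (not Z or (not ((W and not Z) and (W and not X)) and X))): β-rule — branch into not ((Y or Z) or Y)  //  (not Z or (not ((W and not Z) and (W and not X)) and X)).
      branch 1.1 (add not ((Y or Z) or Y)):
        not ((Y or Z) or Y): α-rule — add not (Y or Z), not Y.
        not (Y or Z): α-rule — add not Y, not Z.
        ○ open, literals {Y=0, Z=0}.
      branch 1.2 (add (not Z or (not ((W and not Z) and (W and not X)) and X))):
        (not Z or (not ((W and not Z) and (W and not X)) and X)): β-rule — branch into not Z  //  (not ((W and not Z) and (W and not X)) and X).
          branch 1.2.1 (add not Z):
            ○ open, literals {Z=0}.
          branch 1.2.2 (add (not ((W and not Z) and (W and not X)) and X)):
            (not ((W and not Z) and (W and not X)) and X): α-rule — add not ((W and not Z) and (W and not X)), X.
            not ((W and not Z) and (W and not X)): β-rule — branch into not (W and not Z)  //  not (W and not X).
              branch 1.2.2.1 (add not (W and not Z)):
                not (W and not Z): β-rule — branch into not W  //  not not Z.
                  branch 1.2.2.1.1 (add not W):
                    ○ open, literals {W=0, X=1}.
                  branch 1.2.2.1.2 (add not not Z):
                    ○ open, literals {X=1, Z=1}.
              branch 1.2.2.2 (add not (W and not X)):
                not (W and not X): β-rule — branch into not W  //  not not X.
                  branch 1.2.2.2.1 (add not W):
                    ○ open, literals {W=0, X=1}.
                  branch 1.2.2.2.2 (add not not X):
                    ○ open, literals {X=1}.
  branch 2 (add not Z):
    ○ open, literals {Z=0}.
0 branches closed, 7 open.
Each open branch fixes some atoms; the unmentioned ones are free. Counting distinct full assignments: branch {Y=0, Z=0} (X, W) contributes 4 new; branch {Z=0} (X, Y, W) contributes 4 new; branch {W=0, X=1} (Y, Z) contributes 2 new; branch {X=1, Z=1} (Y, W) contributes 2 new; branch {W=0, X=1} (Y, Z) contributes 0 new; branch {X=1} (Y, Z, W) contributes 0 new; branch {Z=0} (X, Y, W) contributes 0 new. Total: 12.

12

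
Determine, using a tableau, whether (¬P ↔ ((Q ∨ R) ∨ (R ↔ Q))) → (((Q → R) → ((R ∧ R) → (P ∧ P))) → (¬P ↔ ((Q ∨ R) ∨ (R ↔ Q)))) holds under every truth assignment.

Valid

Assume the negation and expand:
Initial set: {¬((¬P ↔ ((Q ∨ R) ∨ (R ↔ Q))) → (((Q → R) → ((R ∧ R) → (P ∧ P))) → (¬P ↔ ((Q ∨ R) ∨ (R ↔ Q)))))}.
¬((¬P ↔ ((Q ∨ R) ∨ (R ↔ Q))) → (((Q → R) → ((R ∧ R) → (P ∧ P))) → (¬P ↔ ((Q ∨ R) ∨ (R ↔ Q))))): α-rule — add (¬P ↔ ((Q ∨ R) ∨ (R ↔ Q))), ¬(((Q → R) → ((R ∧ R) → (P ∧ P))) → (¬P ↔ ((Q ∨ R) ∨ (R ↔ Q)))).
¬(((Q → R) → ((R ∧ R) → (P ∧ P))) → (¬P ↔ ((Q ∨ R) ∨ (R ↔ Q)))): α-rule — add ((Q → R) → ((R ∧ R) → (P ∧ P))), ¬(¬P ↔ ((Q ∨ R) ∨ (R ↔ Q))).
(¬P ↔ ((Q ∨ R) ∨ (R ↔ Q))): β-rule — branch into ¬P, ((Q ∨ R) ∨ (R ↔ Q))  //  ¬¬P, ¬((Q ∨ R) ∨ (R ↔ Q)).
  branch 1 (add ¬P, ((Q ∨ R) ∨ (R ↔ Q))):
    ((Q → R) → ((R ∧ R) → (P ∧ P))): β-rule — branch into ¬(Q → R)  //  ((R ∧ R) → (P ∧ P)).
      branch 1.1 (add ¬(Q → R)):
        ¬(Q → R): α-rule — add Q, ¬R.
        ¬(¬P ↔ ((Q ∨ R) ∨ (R ↔ Q))): β-rule — branch into ¬P, ¬((Q ∨ R) ∨ (R ↔ Q))  //  ¬¬P, ((Q ∨ R) ∨ (R ↔ Q)).
          branch 1.1.1 (add ¬P, ¬((Q ∨ R) ∨ (R ↔ Q))):
            ¬((Q ∨ R) ∨ (R ↔ Q)): α-rule — add ¬(Q ∨ R), ¬(R ↔ Q).
            ¬(Q ∨ R): α-rule — add ¬Q, ¬R.
            × closes — contains both Q and ¬Q.
          branch 1.1.2 (add ¬¬P, ((Q ∨ R) ∨ (R ↔ Q))):
            × closes — contains both P and ¬P.
      branch 1.2 (add ((R ∧ R) → (P ∧ P))):
        ¬(¬P ↔ ((Q ∨ R) ∨ (R ↔ Q))): β-rule — branch into ¬P, ¬((Q ∨ R) ∨ (R ↔ Q))  //  ¬¬P, ((Q ∨ R) ∨ (R ↔ Q)).
          branch 1.2.1 (add ¬P, ¬((Q ∨ R) ∨ (R ↔ Q))):
            ¬((Q ∨ R) ∨ (R ↔ Q)): α-rule — add ¬(Q ∨ R), ¬(R ↔ Q).
            ¬(Q ∨ R): α-rule — add ¬Q, ¬R.
            ((Q ∨ R) ∨ (R ↔ Q)): β-rule — branch into (Q ∨ R)  //  (R ↔ Q).
              branch 1.2.1.1 (add (Q ∨ R)):
                ((R ∧ R) → (P ∧ P)): β-rule — branch into ¬(R ∧ R)  //  (P ∧ P).
                  branch 1.2.1.1.1 (add ¬(R ∧ R)):
                    ¬(R ↔ Q): β-rule — branch into R, ¬Q  //  ¬R, Q.
                      branch 1.2.1.1.1.1 (add R, ¬Q):
                        × closes — contains both R and ¬R.
                      branch 1.2.1.1.1.2 (add ¬R, Q):
                        × closes — contains both Q and ¬Q.
                  branch 1.2.1.1.2 (add (P ∧ P)):
                    (P ∧ P): α-rule — add P, P.
                    × closes — contains both P and ¬P.
              branch 1.2.1.2 (add (R ↔ Q)):
                ((R ∧ R) → (P ∧ P)): β-rule — branch into ¬(R ∧ R)  //  (P ∧ P).
                  branch 1.2.1.2.1 (add ¬(R ∧ R)):
                    ¬(R ↔ Q): β-rule — branch into R, ¬Q  //  ¬R, Q.
                      branch 1.2.1.2.1.1 (add R, ¬Q):
                        × closes — contains both R and ¬R.
                      branch 1.2.1.2.1.2 (add ¬R, Q):
                        × closes — contains both Q and ¬Q.
                  branch 1.2.1.2.2 (add (P ∧ P)):
                    (P ∧ P): α-rule — add P, P.
                    × closes — contains both P and ¬P.
          branch 1.2.2 (add ¬¬P, ((Q ∨ R) ∨ (R ↔ Q))):
            × closes — contains both P and ¬P.
  branch 2 (add ¬¬P, ¬((Q ∨ R) ∨ (R ↔ Q))):
    ¬((Q ∨ R) ∨ (R ↔ Q)): α-rule — add ¬(Q ∨ R), ¬(R ↔ Q).
    ¬(Q ∨ R): α-rule — add ¬Q, ¬R.
    ((Q → R) → ((R ∧ R) → (P ∧ P))): β-rule — branch into ¬(Q → R)  //  ((R ∧ R) → (P ∧ P)).
      branch 2.1 (add ¬(Q → R)):
        ¬(Q → R): α-rule — add Q, ¬R.
        × closes — contains both Q and ¬Q.
      branch 2.2 (add ((R ∧ R) → (P ∧ P))):
        ¬(¬P ↔ ((Q ∨ R) ∨ (R ↔ Q))): β-rule — branch into ¬P, ¬((Q ∨ R) ∨ (R ↔ Q))  //  ¬¬P, ((Q ∨ R) ∨ (R ↔ Q)).
          branch 2.2.1 (add ¬P, ¬((Q ∨ R) ∨ (R ↔ Q))):
            × closes — contains both P and ¬P.
          branch 2.2.2 (add ¬¬P, ((Q ∨ R) ∨ (R ↔ Q))):
            ¬(R ↔ Q): β-rule — branch into R, ¬Q  //  ¬R, Q.
              branch 2.2.2.1 (add R, ¬Q):
                × closes — contains both R and ¬R.
              branch 2.2.2.2 (add ¬R, Q):
                × closes — contains both Q and ¬Q.
All 13 branches close.
Every branch closed, so the negation is unsatisfiable and the formula is valid.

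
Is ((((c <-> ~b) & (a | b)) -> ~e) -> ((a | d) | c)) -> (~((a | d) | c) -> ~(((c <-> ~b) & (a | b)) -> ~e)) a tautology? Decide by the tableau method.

Valid

Assume the negation and expand:
Initial set: {~(((((c <-> ~b) & (a | b)) -> ~e) -> ((a | d) | c)) -> (~((a | d) | c) -> ~(((c <-> ~b) & (a | b)) -> ~e)))}.
~(((((c <-> ~b) & (a | b)) -> ~e) -> ((a | d) | c)) -> (~((a | d) | c) -> ~(((c <-> ~b) & (a | b)) -> ~e))): α-rule — add ((((c <-> ~b) & (a | b)) -> ~e) -> ((a | d) | c)), ~(~((a | d) | c) -> ~(((c <-> ~b) & (a | b)) -> ~e)).
~(~((a | d) | c) -> ~(((c <-> ~b) & (a | b)) -> ~e)): α-rule — add ~((a | d) | c), ~~(((c <-> ~b) & (a | b)) -> ~e).
~((a | d) | c): α-rule — add ~(a | d), ~c.
~(a | d): α-rule — add ~a, ~d.
((((c <-> ~b) & (a | b)) -> ~e) -> ((a | d) | c)): β-rule — branch into ~(((c <-> ~b) & (a | b)) -> ~e)  //  ((a | d) | c).
  branch 1 (add ~(((c <-> ~b) & (a | b)) -> ~e)):
    ~(((c <-> ~b) & (a | b)) -> ~e): α-rule — add ((c <-> ~b) & (a | b)), ~~e.
    ((c <-> ~b) & (a | b)): α-rule — add (c <-> ~b), (a | b).
    ~~(((c <-> ~b) & (a | b)) -> ~e): β-rule — branch into ~((c <-> ~b) & (a | b))  //  ~e.
      branch 1.1 (add ~((c <-> ~b) & (a | b))):
        (c <-> ~b): β-rule — branch into c, ~b  //  ~c, ~~b.
          branch 1.1.1 (add c, ~b):
            × closes — contains both c and ~c.
          branch 1.1.2 (add ~c, ~~b):
            (a | b): β-rule — branch into a  //  b.
              branch 1.1.2.1 (add a):
                × closes — contains both a and ~a.
              branch 1.1.2.2 (add b):
                ~((c <-> ~b) & (a | b)): β-rule — branch into ~(c <-> ~b)  //  ~(a | b).
                  branch 1.1.2.2.1 (add ~(c <-> ~b)):
                    ~(c <-> ~b): β-rule — branch into c, ~~b  //  ~c, ~b.
                      branch 1.1.2.2.1.1 (add c, ~~b):
                        × closes — contains both c and ~c.
                      branch 1.1.2.2.1.2 (add ~c, ~b):
                        × closes — contains both b and ~b.
                  branch 1.1.2.2.2 (add ~(a | b)):
                    ~(a | b): α-rule — add ~a, ~b.
                    × closes — contains both b and ~b.
      branch 1.2 (add ~e):
        × closes — contains both e and ~e.
  branch 2 (add ((a | d) | c)):
    ~~(((c <-> ~b) & (a | b)) -> ~e): β-rule — branch into ~((c <-> ~b) & (a | b))  //  ~e.
      branch 2.1 (add ~((c <-> ~b) & (a | b))):
        ((a | d) | c): β-rule — branch into (a | d)  //  c.
          branch 2.1.1 (add (a | d)):
            ~((c <-> ~b) & (a | b)): β-rule — branch into ~(c <-> ~b)  //  ~(a | b).
              branch 2.1.1.1 (add ~(c <-> ~b)):
                (a | d): β-rule — branch into a  //  d.
                  branch 2.1.1.1.1 (add a):
                    × closes — contains both a and ~a.
                  branch 2.1.1.1.2 (add d):
                    × closes — contains both d and ~d.
              branch 2.1.1.2 (add ~(a | b)):
                ~(a | b): α-rule — add ~a, ~b.
                (a | d): β-rule — branch into a  //  d.
                  branch 2.1.1.2.1 (add a):
                    × closes — contains both a and ~a.
                  branch 2.1.1.2.2 (add d):
                    × closes — contains both d and ~d.
          branch 2.1.2 (add c):
            × closes — contains both c and ~c.
      branch 2.2 (add ~e):
        ((a | d) | c): β-rule — branch into (a | d)  //  c.
          branch 2.2.1 (add (a | d)):
            (a | d): β-rule — branch into a  //  d.
              branch 2.2.1.1 (add a):
                × closes — contains both a and ~a.
              branch 2.2.1.2 (add d):
                × closes — contains both d and ~d.
          branch 2.2.2 (add c):
            × closes — contains both c and ~c.
All 14 branches close.
Every branch closed, so the negation is unsatisfiable and the formula is valid.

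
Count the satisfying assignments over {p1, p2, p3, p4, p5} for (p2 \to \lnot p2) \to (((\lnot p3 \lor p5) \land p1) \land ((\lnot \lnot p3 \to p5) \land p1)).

22

Initial set: {T ((p2 \to \lnot p2) \to (((\lnot p3 \lor p5) \land p1) \land ((\lnot \lnot p3 \to p5) \land p1)))}.
T ((p2 \to \lnot p2) \to (((\lnot p3 \lor p5) \land p1) \land ((\lnot \lnot p3 \to p5) \land p1))): β-rule — branch into F (p2 \to \lnot p2)  //  T (((\lnot p3 \lor p5) \land p1) \land ((\lnot \lnot p3 \to p5) \land p1)).
  branch 1 (add F (p2 \to \lnot p2)):
    F (p2 \to \lnot p2): α-rule — add T p2, F \lnot p2.
    ○ open, literals {p2=T}.
  branch 2 (add T (((\lnot p3 \lor p5) \land p1) \land ((\lnot \lnot p3 \to p5) \land p1))):
    T (((\lnot p3 \lor p5) \land p1) \land ((\lnot \lnot p3 \to p5) \land p1)): α-rule — add T ((\lnot p3 \lor p5) \land p1), T ((\lnot \lnot p3 \to p5) \land p1).
    T ((\lnot p3 \lor p5) \land p1): α-rule — add T (\lnot p3 \lor p5), T p1.
    T ((\lnot \lnot p3 \to p5) \land p1): α-rule — add T (\lnot \lnot p3 \to p5), T p1.
    T (\lnot p3 \lor p5): β-rule — branch into T \lnot p3  //  T p5.
      branch 2.1 (add T \lnot p3):
        T (\lnot \lnot p3 \to p5): β-rule — branch into F \lnot \lnot p3  //  T p5.
          branch 2.1.1 (add F \lnot \lnot p3):
            F \lnot \lnot p3: drop double negation, giving F p3.
            ○ open, literals {p1=T, p3=F}.
          branch 2.1.2 (add T p5):
            ○ open, literals {p1=T, p3=F, p5=T}.
      branch 2.2 (add T p5):
        T (\lnot \lnot p3 \to p5): β-rule — branch into F \lnot \lnot p3  //  T p5.
          branch 2.2.1 (add F \lnot \lnot p3):
            F \lnot \lnot p3: drop double negation, giving F p3.
            ○ open, literals {p1=T, p3=F, p5=T}.
          branch 2.2.2 (add T p5):
            ○ open, literals {p1=T, p5=T}.
0 branches closed, 5 open.
Each open branch fixes some atoms; the unmentioned ones are free. Counting distinct full assignments: branch {p2=T} (p1, p3, p4, p5) contributes 16 new; branch {p1=T, p3=F} (p2, p4, p5) contributes 4 new; branch {p1=T, p3=F, p5=T} (p2, p4) contributes 0 new; branch {p1=T, p3=F, p5=T} (p2, p4) contributes 0 new; branch {p1=T, p5=T} (p2, p3, p4) contributes 2 new. Total: 22.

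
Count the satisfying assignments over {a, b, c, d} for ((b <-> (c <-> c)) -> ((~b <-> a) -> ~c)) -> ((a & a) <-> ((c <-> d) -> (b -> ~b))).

Initial set: {(((b <-> (c <-> c)) -> ((~b <-> a) -> ~c)) -> ((a & a) <-> ((c <-> d) -> (b -> ~b))))}.
(((b <-> (c <-> c)) -> ((~b <-> a) -> ~c)) -> ((a & a) <-> ((c <-> d) -> (b -> ~b)))): β-rule — branch into ~((b <-> (c <-> c)) -> ((~b <-> a) -> ~c))  //  ((a & a) <-> ((c <-> d) -> (b -> ~b))).
  branch 1 (add ~((b <-> (c <-> c)) -> ((~b <-> a) -> ~c))):
    ~((b <-> (c <-> c)) -> ((~b <-> a) -> ~c)): α-rule — add (b <-> (c <-> c)), ~((~b <-> a) -> ~c).
    ~((~b <-> a) -> ~c): α-rule — add (~b <-> a), ~~c.
    (b <-> (c <-> c)): β-rule — branch into b, (c <-> c)  //  ~b, ~(c <-> c).
      branch 1.1 (add b, (c <-> c)):
        (~b <-> a): β-rule — branch into ~b, a  //  ~~b, ~a.
          branch 1.1.1 (add ~b, a):
            × closes — contains both b and ~b.
          branch 1.1.2 (add ~~b, ~a):
            (c <-> c): β-rule — branch into c, c  //  ~c, ~c.
              branch 1.1.2.1 (add c, c):
                ○ open, literals {a=false, b=true, c=true}.
              branch 1.1.2.2 (add ~c, ~c):
                × closes — contains both c and ~c.
      branch 1.2 (add ~b, ~(c <-> c)):
        (~b <-> a): β-rule — branch into ~b, a  //  ~~b, ~a.
          branch 1.2.1 (add ~b, a):
            ~(c <-> c): β-rule — branch into c, ~c  //  ~c, c.
              branch 1.2.1.1 (add c, ~c):
                × closes — contains both c and ~c.
              branch 1.2.1.2 (add ~c, c):
                × closes — contains both c and ~c.
          branch 1.2.2 (add ~~b, ~a):
            × closes — contains both b and ~b.
  branch 2 (add ((a & a) <-> ((c <-> d) -> (b -> ~b)))):
    ((a & a) <-> ((c <-> d) -> (b -> ~b))): β-rule — branch into (a & a), ((c <-> d) -> (b -> ~b))  //  ~(a & a), ~((c <-> d) -> (b -> ~b)).
      branch 2.1 (add (a & a), ((c <-> d) -> (b -> ~b))):
        (a & a): α-rule — add a, a.
        ((c <-> d) -> (b -> ~b)): β-rule — branch into ~(c <-> d)  //  (b -> ~b).
          branch 2.1.1 (add ~(c <-> d)):
            ~(c <-> d): β-rule — branch into c, ~d  //  ~c, d.
              branch 2.1.1.1 (add c, ~d):
                ○ open, literals {a=true, c=true, d=false}.
              branch 2.1.1.2 (add ~c, d):
                ○ open, literals {a=true, c=false, d=true}.
          branch 2.1.2 (add (b -> ~b)):
            (b -> ~b): β-rule — branch into ~b  //  ~b.
              branch 2.1.2.1 (add ~b):
                ○ open, literals {a=true, b=false}.
              branch 2.1.2.2 (add ~b):
                ○ open, literals {a=true, b=false}.
      branch 2.2 (add ~(a & a), ~((c <-> d) -> (b -> ~b))):
        ~((c <-> d) -> (b -> ~b)): α-rule — add (c <-> d), ~(b -> ~b).
        ~(b -> ~b): α-rule — add b, ~~b.
        ~(a & a): β-rule — branch into ~a  //  ~a.
          branch 2.2.1 (add ~a):
            (c <-> d): β-rule — branch into c, d  //  ~c, ~d.
              branch 2.2.1.1 (add c, d):
                ○ open, literals {a=false, b=true, c=true, d=true}.
              branch 2.2.1.2 (add ~c, ~d):
                ○ open, literals {a=false, b=true, c=false, d=false}.
          branch 2.2.2 (add ~a):
            (c <-> d): β-rule — branch into c, d  //  ~c, ~d.
              branch 2.2.2.1 (add c, d):
                ○ open, literals {a=false, b=true, c=true, d=true}.
              branch 2.2.2.2 (add ~c, ~d):
                ○ open, literals {a=false, b=true, c=false, d=false}.
5 branches closed, 9 open.
Each open branch fixes some atoms; the unmentioned ones are free. Counting distinct full assignments: branch {a=false, b=true, c=true} (d) contributes 2 new; branch {a=true, c=true, d=false} (b) contributes 2 new; branch {a=true, c=false, d=true} (b) contributes 2 new; branch {a=true, b=false} (c, d) contributes 2 new; branch {a=true, b=false} (c, d) contributes 0 new; branch {a=false, b=true, c=true, d=true} (none free) contributes 0 new; branch {a=false, b=true, c=false, d=false} (none free) contributes 1 new; branch {a=false, b=true, c=true, d=true} (none free) contributes 0 new; branch {a=false, b=true, c=false, d=false} (none free) contributes 0 new. Total: 9.

9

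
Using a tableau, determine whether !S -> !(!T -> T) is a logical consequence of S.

Yes

Initial set: {T S; F (!S -> !(!T -> T))}.
F (!S -> !(!T -> T)): α-rule — add T !S, F !(!T -> T).
× closes — contains both S and !S.
All 1 branch closes.
Every branch closed, so the premises entail the conclusion.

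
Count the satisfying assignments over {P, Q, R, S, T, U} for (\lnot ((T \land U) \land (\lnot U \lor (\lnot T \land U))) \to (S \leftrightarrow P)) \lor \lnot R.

Initial set: {((\lnot ((T \land U) \land (\lnot U \lor (\lnot T \land U))) \to (S \leftrightarrow P)) \lor \lnot R)}.
((\lnot ((T \land U) \land (\lnot U \lor (\lnot T \land U))) \to (S \leftrightarrow P)) \lor \lnot R): β-rule — branch into (\lnot ((T \land U) \land (\lnot U \lor (\lnot T \land U))) \to (S \leftrightarrow P))  //  \lnot R.
  branch 1 (add (\lnot ((T \land U) \land (\lnot U \lor (\lnot T \land U))) \to (S \leftrightarrow P))):
    (\lnot ((T \land U) \land (\lnot U \lor (\lnot T \land U))) \to (S \leftrightarrow P)): β-rule — branch into \lnot \lnot ((T \land U) \land (\lnot U \lor (\lnot T \land U)))  //  (S \leftrightarrow P).
      branch 1.1 (add \lnot \lnot ((T \land U) \land (\lnot U \lor (\lnot T \land U)))):
        \lnot \lnot ((T \land U) \land (\lnot U \lor (\lnot T \land U))): α-rule — add (T \land U), (\lnot U \lor (\lnot T \land U)).
        (T \land U): α-rule — add T, U.
        (\lnot U \lor (\lnot T \land U)): β-rule — branch into \lnot U  //  (\lnot T \land U).
          branch 1.1.1 (add \lnot U):
            × closes — contains both U and \lnot U.
          branch 1.1.2 (add (\lnot T \land U)):
            (\lnot T \land U): α-rule — add \lnot T, U.
            × closes — contains both T and \lnot T.
      branch 1.2 (add (S \leftrightarrow P)):
        (S \leftrightarrow P): β-rule — branch into S, P  //  \lnot S, \lnot P.
          branch 1.2.1 (add S, P):
            ○ open, literals {P=true, S=true}.
          branch 1.2.2 (add \lnot S, \lnot P):
            ○ open, literals {P=false, S=false}.
  branch 2 (add \lnot R):
    ○ open, literals {R=false}.
2 branches closed, 3 open.
Each open branch fixes some atoms; the unmentioned ones are free. Counting distinct full assignments: branch {P=true, S=true} (Q, R, T, U) contributes 16 new; branch {P=false, S=false} (Q, R, T, U) contributes 16 new; branch {R=false} (P, Q, S, T, U) contributes 16 new. Total: 48.

48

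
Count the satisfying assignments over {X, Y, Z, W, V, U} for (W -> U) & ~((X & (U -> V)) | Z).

Initial set: {((W -> U) & ~((X & (U -> V)) | Z))}.
((W -> U) & ~((X & (U -> V)) | Z)): α-rule — add (W -> U), ~((X & (U -> V)) | Z).
~((X & (U -> V)) | Z): α-rule — add ~(X & (U -> V)), ~Z.
(W -> U): β-rule — branch into ~W  //  U.
  branch 1 (add ~W):
    ~(X & (U -> V)): β-rule — branch into ~X  //  ~(U -> V).
      branch 1.1 (add ~X):
        ○ open, literals {W=false, X=false, Z=false}.
      branch 1.2 (add ~(U -> V)):
        ~(U -> V): α-rule — add U, ~V.
        ○ open, literals {U=true, V=false, W=false, Z=false}.
  branch 2 (add U):
    ~(X & (U -> V)): β-rule — branch into ~X  //  ~(U -> V).
      branch 2.1 (add ~X):
        ○ open, literals {U=true, X=false, Z=false}.
      branch 2.2 (add ~(U -> V)):
        ~(U -> V): α-rule — add U, ~V.
        ○ open, literals {U=true, V=false, Z=false}.
0 branches closed, 4 open.
Each open branch fixes some atoms; the unmentioned ones are free. Counting distinct full assignments: branch {W=false, X=false, Z=false} (Y, V, U) contributes 8 new; branch {U=true, V=false, W=false, Z=false} (X, Y) contributes 2 new; branch {U=true, X=false, Z=false} (Y, W, V) contributes 4 new; branch {U=true, V=false, Z=false} (X, Y, W) contributes 2 new. Total: 16.

16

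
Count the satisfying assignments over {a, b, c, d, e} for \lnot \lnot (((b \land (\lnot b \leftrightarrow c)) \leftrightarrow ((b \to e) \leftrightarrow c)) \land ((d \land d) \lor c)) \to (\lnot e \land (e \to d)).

30

Initial set: {(\lnot \lnot (((b \land (\lnot b \leftrightarrow c)) \leftrightarrow ((b \to e) \leftrightarrow c)) \land ((d \land d) \lor c)) \to (\lnot e \land (e \to d)))}.
(\lnot \lnot (((b \land (\lnot b \leftrightarrow c)) \leftrightarrow ((b \to e) \leftrightarrow c)) \land ((d \land d) \lor c)) \to (\lnot e \land (e \to d))): β-rule — branch into \lnot \lnot \lnot (((b \land (\lnot b \leftrightarrow c)) \leftrightarrow ((b \to e) \leftrightarrow c)) \land ((d \land d) \lor c))  //  (\lnot e \land (e \to d)).
  branch 1 (add \lnot \lnot \lnot (((b \land (\lnot b \leftrightarrow c)) \leftrightarrow ((b \to e) \leftrightarrow c)) \land ((d \land d) \lor c))):
    \lnot \lnot \lnot (((b \land (\lnot b \leftrightarrow c)) \leftrightarrow ((b \to e) \leftrightarrow c)) \land ((d \land d) \lor c)): drop double negation, giving \lnot (((b \land (\lnot b \leftrightarrow c)) \leftrightarrow ((b \to e) \leftrightarrow c)) \land ((d \land d) \lor c)).
    \lnot (((b \land (\lnot b \leftrightarrow c)) \leftrightarrow ((b \to e) \leftrightarrow c)) \land ((d \land d) \lor c)): β-rule — branch into \lnot ((b \land (\lnot b \leftrightarrow c)) \leftrightarrow ((b \to e) \leftrightarrow c))  //  \lnot ((d \land d) \lor c).
      branch 1.1 (add \lnot ((b \land (\lnot b \leftrightarrow c)) \leftrightarrow ((b \to e) \leftrightarrow c))):
        \lnot ((b \land (\lnot b \leftrightarrow c)) \leftrightarrow ((b \to e) \leftrightarrow c)): β-rule — branch into (b \land (\lnot b \leftrightarrow c)), \lnot ((b \to e) \leftrightarrow c)  //  \lnot (b \land (\lnot b \leftrightarrow c)), ((b \to e) \leftrightarrow c).
          branch 1.1.1 (add (b \land (\lnot b \leftrightarrow c)), \lnot ((b \to e) \leftrightarrow c)):
            (b \land (\lnot b \leftrightarrow c)): α-rule — add b, (\lnot b \leftrightarrow c).
            \lnot ((b \to e) \leftrightarrow c): β-rule — branch into (b \to e), \lnot c  //  \lnot (b \to e), c.
              branch 1.1.1.1 (add (b \to e), \lnot c):
                (\lnot b \leftrightarrow c): β-rule — branch into \lnot b, c  //  \lnot \lnot b, \lnot c.
                  branch 1.1.1.1.1 (add \lnot b, c):
                    × closes — contains both b and \lnot b.
                  branch 1.1.1.1.2 (add \lnot \lnot b, \lnot c):
                    (b \to e): β-rule — branch into \lnot b  //  e.
                      branch 1.1.1.1.2.1 (add \lnot b):
                        × closes — contains both b and \lnot b.
                      branch 1.1.1.1.2.2 (add e):
                        ○ open, literals {b=T, c=F, e=T}.
              branch 1.1.1.2 (add \lnot (b \to e), c):
                \lnot (b \to e): α-rule — add b, \lnot e.
                (\lnot b \leftrightarrow c): β-rule — branch into \lnot b, c  //  \lnot \lnot b, \lnot c.
                  branch 1.1.1.2.1 (add \lnot b, c):
                    × closes — contains both b and \lnot b.
                  branch 1.1.1.2.2 (add \lnot \lnot b, \lnot c):
                    × closes — contains both c and \lnot c.
          branch 1.1.2 (add \lnot (b \land (\lnot b \leftrightarrow c)), ((b \to e) \leftrightarrow c)):
            \lnot (b \land (\lnot b \leftrightarrow c)): β-rule — branch into \lnot b  //  \lnot (\lnot b \leftrightarrow c).
              branch 1.1.2.1 (add \lnot b):
                ((b \to e) \leftrightarrow c): β-rule — branch into (b \to e), c  //  \lnot (b \to e), \lnot c.
                  branch 1.1.2.1.1 (add (b \to e), c):
                    (b \to e): β-rule — branch into \lnot b  //  e.
                      branch 1.1.2.1.1.1 (add \lnot b):
                        ○ open, literals {b=F, c=T}.
                      branch 1.1.2.1.1.2 (add e):
                        ○ open, literals {b=F, c=T, e=T}.
                  branch 1.1.2.1.2 (add \lnot (b \to e), \lnot c):
                    \lnot (b \to e): α-rule — add b, \lnot e.
                    × closes — contains both b and \lnot b.
              branch 1.1.2.2 (add \lnot (\lnot b \leftrightarrow c)):
                ((b \to e) \leftrightarrow c): β-rule — branch into (b \to e), c  //  \lnot (b \to e), \lnot c.
                  branch 1.1.2.2.1 (add (b \to e), c):
                    \lnot (\lnot b \leftrightarrow c): β-rule — branch into \lnot b, \lnot c  //  \lnot \lnot b, c.
                      branch 1.1.2.2.1.1 (add \lnot b, \lnot c):
                        × closes — contains both c and \lnot c.
                      branch 1.1.2.2.1.2 (add \lnot \lnot b, c):
                        (b \to e): β-rule — branch into \lnot b  //  e.
                          branch 1.1.2.2.1.2.1 (add \lnot b):
                            × closes — contains both b and \lnot b.
                          branch 1.1.2.2.1.2.2 (add e):
                            ○ open, literals {b=T, c=T, e=T}.
                  branch 1.1.2.2.2 (add \lnot (b \to e), \lnot c):
                    \lnot (b \to e): α-rule — add b, \lnot e.
                    \lnot (\lnot b \leftrightarrow c): β-rule — branch into \lnot b, \lnot c  //  \lnot \lnot b, c.
                      branch 1.1.2.2.2.1 (add \lnot b, \lnot c):
                        × closes — contains both b and \lnot b.
                      branch 1.1.2.2.2.2 (add \lnot \lnot b, c):
                        × closes — contains both c and \lnot c.
      branch 1.2 (add \lnot ((d \land d) \lor c)):
        \lnot ((d \land d) \lor c): α-rule — add \lnot (d \land d), \lnot c.
        \lnot (d \land d): β-rule — branch into \lnot d  //  \lnot d.
          branch 1.2.1 (add \lnot d):
            ○ open, literals {c=F, d=F}.
          branch 1.2.2 (add \lnot d):
            ○ open, literals {c=F, d=F}.
  branch 2 (add (\lnot e \land (e \to d))):
    (\lnot e \land (e \to d)): α-rule — add \lnot e, (e \to d).
    (e \to d): β-rule — branch into \lnot e  //  d.
      branch 2.1 (add \lnot e):
        ○ open, literals {e=F}.
      branch 2.2 (add d):
        ○ open, literals {d=T, e=F}.
9 branches closed, 8 open.
Each open branch fixes some atoms; the unmentioned ones are free. Counting distinct full assignments: branch {b=T, c=F, e=T} (a, d) contributes 4 new; branch {b=F, c=T} (a, d, e) contributes 8 new; branch {b=F, c=T, e=T} (a, d) contributes 0 new; branch {b=T, c=T, e=T} (a, d) contributes 4 new; branch {c=F, d=F} (a, b, e) contributes 6 new; branch {c=F, d=F} (a, b, e) contributes 0 new; branch {e=F} (a, b, c, d) contributes 8 new; branch {d=T, e=F} (a, b, c) contributes 0 new. Total: 30.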